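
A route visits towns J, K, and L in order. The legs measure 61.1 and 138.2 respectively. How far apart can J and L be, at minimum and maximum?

77.1 ≤ JL ≤ 199.3

By the triangle inequality, |61.1 − 138.2| ≤ JL ≤ 61.1 + 138.2.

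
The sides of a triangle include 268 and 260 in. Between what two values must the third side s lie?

By the triangle inequality, s must be less than 268 + 260 = 528 and greater than |268 − 260| = 8.

8 < s < 528 (in)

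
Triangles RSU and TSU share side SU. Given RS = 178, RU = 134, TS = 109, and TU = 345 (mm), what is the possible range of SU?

From triangle RSU: |178 − 134| < SU < 178 + 134, i.e. 44 < SU < 312.
From triangle TSU: 236 < SU < 454.
Both must hold, so SU lies in the intersection.

236 < SU < 312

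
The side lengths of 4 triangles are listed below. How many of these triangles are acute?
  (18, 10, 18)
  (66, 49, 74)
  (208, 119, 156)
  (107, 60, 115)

3

(18,10,18): 10²+18² = 424 > 324 = 18² → acute
(66,49,74): 49²+66² = 6757 > 5476 = 74² → acute
(208,119,156): 119²+156² = 38497 < 43264 = 208² → obtuse
(107,60,115): 60²+107² = 15049 > 13225 = 115² → acute
3 of the 4 are acute.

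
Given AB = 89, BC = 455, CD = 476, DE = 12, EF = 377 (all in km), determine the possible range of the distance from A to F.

The maximum is all hops collinear in one direction: 89 + 455 + 476 + 12 + 377 = 1409.
The longest hop is 476; the others sum to 933. Since 476 ≤ 933, the path can fold back on itself completely, so the minimum distance is 0.

0 ≤ AF ≤ 1409 km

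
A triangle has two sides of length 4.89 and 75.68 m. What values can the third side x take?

70.79 < x < 80.57

By the triangle inequality, x must be less than 4.89 + 75.68 = 80.57 and greater than |4.89 − 75.68| = 70.79.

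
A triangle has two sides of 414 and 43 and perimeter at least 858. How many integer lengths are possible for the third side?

56

Triangle inequality: 371 < x < 457. Perimeter ≥ 858 gives x ≥ 858 − 414 − 43 = 401.
So 401 ≤ x < 457; integers 401 through 456: 56 values.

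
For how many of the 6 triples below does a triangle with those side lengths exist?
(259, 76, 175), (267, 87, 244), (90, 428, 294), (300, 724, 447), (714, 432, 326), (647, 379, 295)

(76,175,259): 76+175 ≤ 259 → not valid
(87,244,267): 87+244 > 267 → valid
(90,294,428): 90+294 ≤ 428 → not valid
(300,447,724): 300+447 > 724 → valid
(326,432,714): 326+432 > 714 → valid
(295,379,647): 295+379 > 647 → valid
4 of the 6 triples form a triangle.

4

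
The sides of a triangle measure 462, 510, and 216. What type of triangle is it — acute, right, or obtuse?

Compare the square of the longest side to the sum of squares of the other two: 216² + 462² = 260100 = 510².

right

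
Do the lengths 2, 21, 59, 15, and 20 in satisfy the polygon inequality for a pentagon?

For a pentagon, each side must be shorter than the sum of the others.
Here the longest side is 59, but the remaining 4 sides sum to only 58.

No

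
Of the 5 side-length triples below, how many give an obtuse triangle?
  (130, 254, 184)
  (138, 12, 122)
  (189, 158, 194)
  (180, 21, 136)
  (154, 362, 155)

1

(130,254,184): 130²+184² = 50756 < 64516 = 254² → obtuse
(138,12,122): 12+122 ≤ 138, not a triangle
(189,158,194): 158²+189² = 60685 > 37636 = 194² → acute
(180,21,136): 21+136 ≤ 180, not a triangle
(154,362,155): 154+155 ≤ 362, not a triangle
1 of the 5 is obtuse.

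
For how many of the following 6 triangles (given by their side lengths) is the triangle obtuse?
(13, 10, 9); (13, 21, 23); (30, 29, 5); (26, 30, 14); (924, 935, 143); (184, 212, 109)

2

(13,10,9): 9²+10² = 181 > 169 = 13² → acute
(13,21,23): 13²+21² = 610 > 529 = 23² → acute
(30,29,5): 5²+29² = 866 < 900 = 30² → obtuse
(26,30,14): 14²+26² = 872 < 900 = 30² → obtuse
(924,935,143): 143²+924² = 874225 = 935² → right
(184,212,109): 109²+184² = 45737 > 44944 = 212² → acute
2 of the 6 are obtuse.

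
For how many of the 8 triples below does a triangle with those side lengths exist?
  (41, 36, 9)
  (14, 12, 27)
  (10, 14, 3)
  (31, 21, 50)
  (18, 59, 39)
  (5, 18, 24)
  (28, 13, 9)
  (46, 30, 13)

2

(9,36,41): 9+36 > 41 → valid
(12,14,27): 12+14 ≤ 27 → not valid
(3,10,14): 3+10 ≤ 14 → not valid
(21,31,50): 21+31 > 50 → valid
(18,39,59): 18+39 ≤ 59 → not valid
(5,18,24): 5+18 ≤ 24 → not valid
(9,13,28): 9+13 ≤ 28 → not valid
(13,30,46): 13+30 ≤ 46 → not valid
2 of the 8 triples form a triangle.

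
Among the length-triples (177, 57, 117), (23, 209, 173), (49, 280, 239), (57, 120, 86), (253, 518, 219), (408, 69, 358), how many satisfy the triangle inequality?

3

(57,117,177): 57+117 ≤ 177 → not valid
(23,173,209): 23+173 ≤ 209 → not valid
(49,239,280): 49+239 > 280 → valid
(57,86,120): 57+86 > 120 → valid
(219,253,518): 219+253 ≤ 518 → not valid
(69,358,408): 69+358 > 408 → valid
3 of the 6 triples form a triangle.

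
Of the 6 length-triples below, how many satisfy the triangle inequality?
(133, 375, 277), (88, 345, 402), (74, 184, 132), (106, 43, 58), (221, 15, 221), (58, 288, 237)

(133,277,375): 133+277 > 375 → valid
(88,345,402): 88+345 > 402 → valid
(74,132,184): 74+132 > 184 → valid
(43,58,106): 43+58 ≤ 106 → not valid
(15,221,221): 15+221 > 221 → valid
(58,237,288): 58+237 > 288 → valid
5 of the 6 triples form a triangle.

5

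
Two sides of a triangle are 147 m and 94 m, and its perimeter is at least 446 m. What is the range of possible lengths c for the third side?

Triangle inequality alone gives 53 < c < 241.
The perimeter condition gives c ≥ 446 − 147 − 94 = 205.
Intersecting the two: 205 ≤ c < 241.

205 ≤ c < 241 m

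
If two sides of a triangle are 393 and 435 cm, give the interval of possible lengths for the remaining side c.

By the triangle inequality, c must be less than 393 + 435 = 828 and greater than |393 − 435| = 42.

42 < c < 828 (cm)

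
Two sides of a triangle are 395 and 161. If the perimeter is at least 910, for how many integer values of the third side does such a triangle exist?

Triangle inequality: 234 < x < 556. Perimeter ≥ 910 gives x ≥ 910 − 395 − 161 = 354.
So 354 ≤ x < 556; integers 354 through 555: 202 values.

202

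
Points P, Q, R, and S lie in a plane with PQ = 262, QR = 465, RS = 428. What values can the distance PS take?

The maximum is all hops collinear in one direction: 262 + 465 + 428 = 1155.
The longest hop is 465; the others sum to 690. Since 465 ≤ 690, the path can fold back on itself completely, so the minimum distance is 0.

0 ≤ PS ≤ 1155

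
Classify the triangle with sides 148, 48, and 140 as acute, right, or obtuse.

Compare the square of the longest side to the sum of squares of the other two: 48² + 140² = 21904 = 148².

right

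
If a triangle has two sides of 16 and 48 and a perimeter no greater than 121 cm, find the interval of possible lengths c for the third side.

32 < c ≤ 57

Triangle inequality alone gives 32 < c < 64.
The perimeter condition gives c ≤ 121 − 16 − 48 = 57.
Intersecting the two: 32 < c ≤ 57.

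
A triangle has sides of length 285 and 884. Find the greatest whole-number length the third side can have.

1168

The third side must be strictly less than 285 + 884 = 1169.
The largest integer below 1169 is 1168.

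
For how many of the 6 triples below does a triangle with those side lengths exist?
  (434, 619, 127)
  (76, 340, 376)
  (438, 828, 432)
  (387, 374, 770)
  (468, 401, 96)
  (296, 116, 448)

3

(127,434,619): 127+434 ≤ 619 → not valid
(76,340,376): 76+340 > 376 → valid
(432,438,828): 432+438 > 828 → valid
(374,387,770): 374+387 ≤ 770 → not valid
(96,401,468): 96+401 > 468 → valid
(116,296,448): 116+296 ≤ 448 → not valid
3 of the 6 triples form a triangle.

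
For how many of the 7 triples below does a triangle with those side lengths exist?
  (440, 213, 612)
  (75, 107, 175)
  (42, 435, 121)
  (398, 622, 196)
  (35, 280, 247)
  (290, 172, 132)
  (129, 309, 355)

5

(213,440,612): 213+440 > 612 → valid
(75,107,175): 75+107 > 175 → valid
(42,121,435): 42+121 ≤ 435 → not valid
(196,398,622): 196+398 ≤ 622 → not valid
(35,247,280): 35+247 > 280 → valid
(132,172,290): 132+172 > 290 → valid
(129,309,355): 129+309 > 355 → valid
5 of the 7 triples form a triangle.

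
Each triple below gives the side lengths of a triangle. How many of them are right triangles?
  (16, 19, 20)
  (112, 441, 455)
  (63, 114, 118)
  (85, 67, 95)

(16,19,20): 16²+19² = 617 > 400 = 20² → acute
(112,441,455): 112²+441² = 207025 = 455² → right
(63,114,118): 63²+114² = 16965 > 13924 = 118² → acute
(85,67,95): 67²+85² = 11714 > 9025 = 95² → acute
1 of the 4 is right.

1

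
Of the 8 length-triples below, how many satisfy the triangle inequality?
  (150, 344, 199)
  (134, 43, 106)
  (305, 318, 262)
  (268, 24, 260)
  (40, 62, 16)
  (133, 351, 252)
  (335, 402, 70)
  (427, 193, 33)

6

(150,199,344): 150+199 > 344 → valid
(43,106,134): 43+106 > 134 → valid
(262,305,318): 262+305 > 318 → valid
(24,260,268): 24+260 > 268 → valid
(16,40,62): 16+40 ≤ 62 → not valid
(133,252,351): 133+252 > 351 → valid
(70,335,402): 70+335 > 402 → valid
(33,193,427): 33+193 ≤ 427 → not valid
6 of the 8 triples form a triangle.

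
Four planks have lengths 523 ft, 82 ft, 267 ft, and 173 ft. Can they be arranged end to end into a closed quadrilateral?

No

For a quadrilateral, each side must be shorter than the sum of the others.
Here the longest side is 523, but the remaining 3 sides sum to only 522.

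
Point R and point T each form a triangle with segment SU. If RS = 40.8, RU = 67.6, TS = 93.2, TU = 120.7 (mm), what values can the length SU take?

27.5 < SU < 108.4

From triangle RSU: |40.8 − 67.6| < SU < 40.8 + 67.6, i.e. 26.8 < SU < 108.4.
From triangle TSU: 27.5 < SU < 213.9.
Both must hold, so SU lies in the intersection.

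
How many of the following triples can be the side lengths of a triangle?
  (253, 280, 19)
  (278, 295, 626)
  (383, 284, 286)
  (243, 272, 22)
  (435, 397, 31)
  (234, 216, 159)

2

(19,253,280): 19+253 ≤ 280 → not valid
(278,295,626): 278+295 ≤ 626 → not valid
(284,286,383): 284+286 > 383 → valid
(22,243,272): 22+243 ≤ 272 → not valid
(31,397,435): 31+397 ≤ 435 → not valid
(159,216,234): 159+216 > 234 → valid
2 of the 6 triples form a triangle.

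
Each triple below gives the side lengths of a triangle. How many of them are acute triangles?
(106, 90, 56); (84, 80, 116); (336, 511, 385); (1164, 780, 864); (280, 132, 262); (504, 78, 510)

1

(106,90,56): 56²+90² = 11236 = 106² → right
(84,80,116): 80²+84² = 13456 = 116² → right
(336,511,385): 336²+385² = 261121 = 511² → right
(1164,780,864): 780²+864² = 1354896 = 1164² → right
(280,132,262): 132²+262² = 86068 > 78400 = 280² → acute
(504,78,510): 78²+504² = 260100 = 510² → right
1 of the 6 is acute.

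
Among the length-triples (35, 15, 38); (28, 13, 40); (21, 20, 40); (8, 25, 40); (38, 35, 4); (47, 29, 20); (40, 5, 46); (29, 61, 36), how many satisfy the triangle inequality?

6

(15,35,38): 15+35 > 38 → valid
(13,28,40): 13+28 > 40 → valid
(20,21,40): 20+21 > 40 → valid
(8,25,40): 8+25 ≤ 40 → not valid
(4,35,38): 4+35 > 38 → valid
(20,29,47): 20+29 > 47 → valid
(5,40,46): 5+40 ≤ 46 → not valid
(29,36,61): 29+36 > 61 → valid
6 of the 8 triples form a triangle.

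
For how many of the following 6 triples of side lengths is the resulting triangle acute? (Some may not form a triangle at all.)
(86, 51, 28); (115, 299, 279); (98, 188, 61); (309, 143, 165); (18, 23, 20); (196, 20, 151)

2

(86,51,28): 28+51 ≤ 86, not a triangle
(115,299,279): 115²+279² = 91066 > 89401 = 299² → acute
(98,188,61): 61+98 ≤ 188, not a triangle
(309,143,165): 143+165 ≤ 309, not a triangle
(18,23,20): 18²+20² = 724 > 529 = 23² → acute
(196,20,151): 20+151 ≤ 196, not a triangle
2 of the 6 are acute.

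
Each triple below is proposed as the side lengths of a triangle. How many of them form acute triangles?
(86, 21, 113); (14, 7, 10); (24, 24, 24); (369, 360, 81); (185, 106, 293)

1

(86,21,113): 21+86 ≤ 113, not a triangle
(14,7,10): 7²+10² = 149 < 196 = 14² → obtuse
(24,24,24): 24²+24² = 1152 > 576 = 24² → acute
(369,360,81): 81²+360² = 136161 = 369² → right
(185,106,293): 106+185 ≤ 293, not a triangle
1 of the 5 is acute.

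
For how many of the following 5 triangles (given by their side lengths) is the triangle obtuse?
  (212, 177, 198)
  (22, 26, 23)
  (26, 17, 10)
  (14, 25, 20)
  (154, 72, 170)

2

(212,177,198): 177²+198² = 70533 > 44944 = 212² → acute
(22,26,23): 22²+23² = 1013 > 676 = 26² → acute
(26,17,10): 10²+17² = 389 < 676 = 26² → obtuse
(14,25,20): 14²+20² = 596 < 625 = 25² → obtuse
(154,72,170): 72²+154² = 28900 = 170² → right
2 of the 5 are obtuse.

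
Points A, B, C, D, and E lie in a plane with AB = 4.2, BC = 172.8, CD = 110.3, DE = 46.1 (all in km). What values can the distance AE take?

12.2 ≤ AE ≤ 333.4 km

The maximum is all hops collinear in one direction: 4.2 + 172.8 + 110.3 + 46.1 = 333.4.
The longest hop is 172.8; the others sum to 160.6. Folding the others back against it leaves at least 172.8 − 160.6 = 12.2.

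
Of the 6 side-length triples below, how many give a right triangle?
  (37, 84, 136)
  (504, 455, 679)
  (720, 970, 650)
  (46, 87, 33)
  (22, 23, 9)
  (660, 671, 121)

(37,84,136): 37+84 ≤ 136, not a triangle
(504,455,679): 455²+504² = 461041 = 679² → right
(720,970,650): 650²+720² = 940900 = 970² → right
(46,87,33): 33+46 ≤ 87, not a triangle
(22,23,9): 9²+22² = 565 > 529 = 23² → acute
(660,671,121): 121²+660² = 450241 = 671² → right
3 of the 6 are right.

3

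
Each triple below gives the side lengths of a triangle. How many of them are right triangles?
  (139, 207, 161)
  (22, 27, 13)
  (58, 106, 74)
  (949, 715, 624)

1

(139,207,161): 139²+161² = 45242 > 42849 = 207² → acute
(22,27,13): 13²+22² = 653 < 729 = 27² → obtuse
(58,106,74): 58²+74² = 8840 < 11236 = 106² → obtuse
(949,715,624): 624²+715² = 900601 = 949² → right
1 of the 4 is right.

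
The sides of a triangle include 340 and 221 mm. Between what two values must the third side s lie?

119 < s < 561 (mm)

By the triangle inequality, s must be less than 340 + 221 = 561 and greater than |340 − 221| = 119.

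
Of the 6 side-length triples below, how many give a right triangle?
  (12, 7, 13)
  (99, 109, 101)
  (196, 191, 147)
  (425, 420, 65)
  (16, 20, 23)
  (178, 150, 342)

1

(12,7,13): 7²+12² = 193 > 169 = 13² → acute
(99,109,101): 99²+101² = 20002 > 11881 = 109² → acute
(196,191,147): 147²+191² = 58090 > 38416 = 196² → acute
(425,420,65): 65²+420² = 180625 = 425² → right
(16,20,23): 16²+20² = 656 > 529 = 23² → acute
(178,150,342): 150+178 ≤ 342, not a triangle
1 of the 6 is right.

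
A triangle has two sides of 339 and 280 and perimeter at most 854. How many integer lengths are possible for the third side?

Triangle inequality: 59 < x < 619. Perimeter ≤ 854 gives x ≤ 854 − 339 − 280 = 235.
So 59 < x ≤ 235; integers 60 through 235: 176 values.

176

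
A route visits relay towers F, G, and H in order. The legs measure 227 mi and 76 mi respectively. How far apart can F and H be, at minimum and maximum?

By the triangle inequality, |227 − 76| ≤ FH ≤ 227 + 76.

151 ≤ FH ≤ 303 mi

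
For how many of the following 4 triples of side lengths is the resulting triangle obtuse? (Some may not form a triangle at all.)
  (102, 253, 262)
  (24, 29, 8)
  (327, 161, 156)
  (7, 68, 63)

2

(102,253,262): 102²+253² = 74413 > 68644 = 262² → acute
(24,29,8): 8²+24² = 640 < 841 = 29² → obtuse
(327,161,156): 156+161 ≤ 327, not a triangle
(7,68,63): 7²+63² = 4018 < 4624 = 68² → obtuse
2 of the 4 are obtuse.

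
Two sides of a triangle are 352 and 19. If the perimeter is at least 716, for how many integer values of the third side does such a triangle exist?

Triangle inequality: 333 < x < 371. Perimeter ≥ 716 gives x ≥ 716 − 352 − 19 = 345.
So 345 ≤ x < 371; integers 345 through 370: 26 values.

26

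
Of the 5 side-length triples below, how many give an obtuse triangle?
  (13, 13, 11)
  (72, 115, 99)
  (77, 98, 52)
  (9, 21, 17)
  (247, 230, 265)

2

(13,13,11): 11²+13² = 290 > 169 = 13² → acute
(72,115,99): 72²+99² = 14985 > 13225 = 115² → acute
(77,98,52): 52²+77² = 8633 < 9604 = 98² → obtuse
(9,21,17): 9²+17² = 370 < 441 = 21² → obtuse
(247,230,265): 230²+247² = 113909 > 70225 = 265² → acute
2 of the 5 are obtuse.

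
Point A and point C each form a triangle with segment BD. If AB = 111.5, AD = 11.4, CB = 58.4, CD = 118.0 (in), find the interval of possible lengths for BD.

From triangle ABD: |111.5 − 11.4| < BD < 111.5 + 11.4, i.e. 100.1 < BD < 122.9.
From triangle CBD: 59.6 < BD < 176.4.
Both must hold, so BD lies in the intersection.

100.1 < BD < 122.9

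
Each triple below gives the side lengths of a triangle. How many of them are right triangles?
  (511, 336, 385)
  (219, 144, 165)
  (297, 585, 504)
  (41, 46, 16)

3

(511,336,385): 336²+385² = 261121 = 511² → right
(219,144,165): 144²+165² = 47961 = 219² → right
(297,585,504): 297²+504² = 342225 = 585² → right
(41,46,16): 16²+41² = 1937 < 2116 = 46² → obtuse
3 of the 4 are right.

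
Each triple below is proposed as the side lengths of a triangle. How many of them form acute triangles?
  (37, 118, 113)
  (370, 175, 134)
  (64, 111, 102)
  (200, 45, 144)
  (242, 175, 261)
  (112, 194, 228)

(37,118,113): 37²+113² = 14138 > 13924 = 118² → acute
(370,175,134): 134+175 ≤ 370, not a triangle
(64,111,102): 64²+102² = 14500 > 12321 = 111² → acute
(200,45,144): 45+144 ≤ 200, not a triangle
(242,175,261): 175²+242² = 89189 > 68121 = 261² → acute
(112,194,228): 112²+194² = 50180 < 51984 = 228² → obtuse
3 of the 6 are acute.

3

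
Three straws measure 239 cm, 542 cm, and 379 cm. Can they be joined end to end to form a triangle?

The longest side is 542, and the other two sum to 618.
Since 618 > 542, the triangle inequality holds.

Yes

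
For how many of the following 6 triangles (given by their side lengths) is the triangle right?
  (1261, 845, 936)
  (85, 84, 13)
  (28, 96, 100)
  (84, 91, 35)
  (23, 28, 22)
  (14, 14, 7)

(1261,845,936): 845²+936² = 1590121 = 1261² → right
(85,84,13): 13²+84² = 7225 = 85² → right
(28,96,100): 28²+96² = 10000 = 100² → right
(84,91,35): 35²+84² = 8281 = 91² → right
(23,28,22): 22²+23² = 1013 > 784 = 28² → acute
(14,14,7): 7²+14² = 245 > 196 = 14² → acute
4 of the 6 are right.

4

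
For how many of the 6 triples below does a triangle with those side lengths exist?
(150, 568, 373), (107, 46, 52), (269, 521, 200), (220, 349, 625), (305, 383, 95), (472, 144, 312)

1

(150,373,568): 150+373 ≤ 568 → not valid
(46,52,107): 46+52 ≤ 107 → not valid
(200,269,521): 200+269 ≤ 521 → not valid
(220,349,625): 220+349 ≤ 625 → not valid
(95,305,383): 95+305 > 383 → valid
(144,312,472): 144+312 ≤ 472 → not valid
1 of the 6 triples forms a triangle.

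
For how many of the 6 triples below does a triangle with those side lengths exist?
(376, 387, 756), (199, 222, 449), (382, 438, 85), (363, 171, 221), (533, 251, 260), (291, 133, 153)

3

(376,387,756): 376+387 > 756 → valid
(199,222,449): 199+222 ≤ 449 → not valid
(85,382,438): 85+382 > 438 → valid
(171,221,363): 171+221 > 363 → valid
(251,260,533): 251+260 ≤ 533 → not valid
(133,153,291): 133+153 ≤ 291 → not valid
3 of the 6 triples form a triangle.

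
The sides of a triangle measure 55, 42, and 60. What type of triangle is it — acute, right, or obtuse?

acute

Compare the square of the longest side to the sum of squares of the other two: 42² + 55² = 4789 > 3600 = 60².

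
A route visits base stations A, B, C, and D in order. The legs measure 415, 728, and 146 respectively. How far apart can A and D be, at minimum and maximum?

167 ≤ AD ≤ 1289

The maximum is all hops collinear in one direction: 415 + 728 + 146 = 1289.
The longest hop is 728; the others sum to 561. Folding the others back against it leaves at least 728 − 561 = 167.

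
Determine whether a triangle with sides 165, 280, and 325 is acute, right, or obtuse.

Compare the square of the longest side to the sum of squares of the other two: 165² + 280² = 105625 = 325².

right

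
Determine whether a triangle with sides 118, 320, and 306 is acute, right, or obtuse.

acute

Compare the square of the longest side to the sum of squares of the other two: 118² + 306² = 107560 > 102400 = 320².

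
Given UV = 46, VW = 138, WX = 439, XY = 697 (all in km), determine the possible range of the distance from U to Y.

The maximum is all hops collinear in one direction: 46 + 138 + 439 + 697 = 1320.
The longest hop is 697; the others sum to 623. Folding the others back against it leaves at least 697 − 623 = 74.

74 ≤ UY ≤ 1320 km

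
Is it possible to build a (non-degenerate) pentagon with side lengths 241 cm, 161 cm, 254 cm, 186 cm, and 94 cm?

Yes

A pentagon exists iff every side is shorter than the sum of the others — equivalently, the longest side is less than the sum of the rest.
Longest side 254 < 682 (sum of the remaining 4), so yes.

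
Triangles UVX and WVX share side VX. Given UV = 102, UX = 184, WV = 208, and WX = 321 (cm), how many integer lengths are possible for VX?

From triangle UVX: 82 < VX < 286.
From triangle WVX: 113 < VX < 529.
Intersection: 113 < VX < 286, so integers 114 through 285: 172 values.

172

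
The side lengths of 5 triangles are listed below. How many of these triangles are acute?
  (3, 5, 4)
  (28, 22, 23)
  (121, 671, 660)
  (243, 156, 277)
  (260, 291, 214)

(3,5,4): 3²+4² = 25 = 5² → right
(28,22,23): 22²+23² = 1013 > 784 = 28² → acute
(121,671,660): 121²+660² = 450241 = 671² → right
(243,156,277): 156²+243² = 83385 > 76729 = 277² → acute
(260,291,214): 214²+260² = 113396 > 84681 = 291² → acute
3 of the 5 are acute.

3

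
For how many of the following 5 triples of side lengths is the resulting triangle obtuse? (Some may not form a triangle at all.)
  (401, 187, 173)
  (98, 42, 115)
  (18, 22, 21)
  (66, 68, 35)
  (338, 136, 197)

1

(401,187,173): 173+187 ≤ 401, not a triangle
(98,42,115): 42²+98² = 11368 < 13225 = 115² → obtuse
(18,22,21): 18²+21² = 765 > 484 = 22² → acute
(66,68,35): 35²+66² = 5581 > 4624 = 68² → acute
(338,136,197): 136+197 ≤ 338, not a triangle
1 of the 5 is obtuse.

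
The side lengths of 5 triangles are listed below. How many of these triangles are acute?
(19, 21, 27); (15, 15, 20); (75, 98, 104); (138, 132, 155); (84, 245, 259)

(19,21,27): 19²+21² = 802 > 729 = 27² → acute
(15,15,20): 15²+15² = 450 > 400 = 20² → acute
(75,98,104): 75²+98² = 15229 > 10816 = 104² → acute
(138,132,155): 132²+138² = 36468 > 24025 = 155² → acute
(84,245,259): 84²+245² = 67081 = 259² → right
4 of the 5 are acute.

4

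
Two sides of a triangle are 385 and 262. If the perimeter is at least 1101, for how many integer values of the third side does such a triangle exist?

193

Triangle inequality: 123 < x < 647. Perimeter ≥ 1101 gives x ≥ 1101 − 385 − 262 = 454.
So 454 ≤ x < 647; integers 454 through 646: 193 values.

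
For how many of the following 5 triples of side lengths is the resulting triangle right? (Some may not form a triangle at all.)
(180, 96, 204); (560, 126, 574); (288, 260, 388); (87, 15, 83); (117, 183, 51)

(180,96,204): 96²+180² = 41616 = 204² → right
(560,126,574): 126²+560² = 329476 = 574² → right
(288,260,388): 260²+288² = 150544 = 388² → right
(87,15,83): 15²+83² = 7114 < 7569 = 87² → obtuse
(117,183,51): 51+117 ≤ 183, not a triangle
3 of the 5 are right.

3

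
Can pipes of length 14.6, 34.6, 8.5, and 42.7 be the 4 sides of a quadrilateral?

A quadrilateral exists iff every side is shorter than the sum of the others — equivalently, the longest side is less than the sum of the rest.
Longest side 42.7 < 57.7 (sum of the remaining 3), so yes.

Yes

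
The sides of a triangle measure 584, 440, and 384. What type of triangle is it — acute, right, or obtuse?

Compare the square of the longest side to the sum of squares of the other two: 384² + 440² = 341056 = 584².

right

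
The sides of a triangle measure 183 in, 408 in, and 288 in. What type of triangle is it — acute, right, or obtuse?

obtuse

Compare the square of the longest side to the sum of squares of the other two: 183² + 288² = 116433 < 166464 = 408².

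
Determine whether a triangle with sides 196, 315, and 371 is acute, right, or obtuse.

right

Compare the square of the longest side to the sum of squares of the other two: 196² + 315² = 137641 = 371².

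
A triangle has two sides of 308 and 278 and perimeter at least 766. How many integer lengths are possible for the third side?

Triangle inequality: 30 < x < 586. Perimeter ≥ 766 gives x ≥ 766 − 308 − 278 = 180.
So 180 ≤ x < 586; integers 180 through 585: 406 values.

406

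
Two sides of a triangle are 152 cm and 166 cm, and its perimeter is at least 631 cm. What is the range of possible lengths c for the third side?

Triangle inequality alone gives 14 < c < 318.
The perimeter condition gives c ≥ 631 − 152 − 166 = 313.
Intersecting the two: 313 ≤ c < 318.

313 ≤ c < 318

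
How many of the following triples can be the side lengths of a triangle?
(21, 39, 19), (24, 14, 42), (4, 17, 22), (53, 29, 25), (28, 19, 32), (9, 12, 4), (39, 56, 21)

5

(19,21,39): 19+21 > 39 → valid
(14,24,42): 14+24 ≤ 42 → not valid
(4,17,22): 4+17 ≤ 22 → not valid
(25,29,53): 25+29 > 53 → valid
(19,28,32): 19+28 > 32 → valid
(4,9,12): 4+9 > 12 → valid
(21,39,56): 21+39 > 56 → valid
5 of the 7 triples form a triangle.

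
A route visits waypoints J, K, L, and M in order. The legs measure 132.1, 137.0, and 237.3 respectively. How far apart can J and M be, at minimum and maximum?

0 ≤ JM ≤ 506.4

The maximum is all hops collinear in one direction: 132.1 + 137.0 + 237.3 = 506.4.
The longest hop is 237.3; the others sum to 269.1. Since 237.3 ≤ 269.1, the path can fold back on itself completely, so the minimum distance is 0.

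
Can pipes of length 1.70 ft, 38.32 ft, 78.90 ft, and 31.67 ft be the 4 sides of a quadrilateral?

No

For a quadrilateral, each side must be shorter than the sum of the others.
Here the longest side is 78.90, but the remaining 3 sides sum to only 71.69.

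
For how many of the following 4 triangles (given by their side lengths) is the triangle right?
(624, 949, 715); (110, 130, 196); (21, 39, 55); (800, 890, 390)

2

(624,949,715): 624²+715² = 900601 = 949² → right
(110,130,196): 110²+130² = 29000 < 38416 = 196² → obtuse
(21,39,55): 21²+39² = 1962 < 3025 = 55² → obtuse
(800,890,390): 390²+800² = 792100 = 890² → right
2 of the 4 are right.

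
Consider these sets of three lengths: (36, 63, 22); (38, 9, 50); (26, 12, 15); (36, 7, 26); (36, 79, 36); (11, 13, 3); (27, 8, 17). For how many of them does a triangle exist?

2

(22,36,63): 22+36 ≤ 63 → not valid
(9,38,50): 9+38 ≤ 50 → not valid
(12,15,26): 12+15 > 26 → valid
(7,26,36): 7+26 ≤ 36 → not valid
(36,36,79): 36+36 ≤ 79 → not valid
(3,11,13): 3+11 > 13 → valid
(8,17,27): 8+17 ≤ 27 → not valid
2 of the 7 triples form a triangle.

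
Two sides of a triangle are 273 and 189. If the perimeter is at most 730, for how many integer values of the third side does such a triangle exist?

Triangle inequality: 84 < x < 462. Perimeter ≤ 730 gives x ≤ 730 − 273 − 189 = 268.
So 84 < x ≤ 268; integers 85 through 268: 184 values.

184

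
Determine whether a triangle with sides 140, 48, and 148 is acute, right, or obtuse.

Compare the square of the longest side to the sum of squares of the other two: 48² + 140² = 21904 = 148².

right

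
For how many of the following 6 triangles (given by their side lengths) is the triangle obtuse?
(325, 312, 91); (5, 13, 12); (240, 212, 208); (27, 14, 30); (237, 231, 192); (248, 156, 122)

(325,312,91): 91²+312² = 105625 = 325² → right
(5,13,12): 5²+12² = 169 = 13² → right
(240,212,208): 208²+212² = 88208 > 57600 = 240² → acute
(27,14,30): 14²+27² = 925 > 900 = 30² → acute
(237,231,192): 192²+231² = 90225 > 56169 = 237² → acute
(248,156,122): 122²+156² = 39220 < 61504 = 248² → obtuse
1 of the 6 is obtuse.

1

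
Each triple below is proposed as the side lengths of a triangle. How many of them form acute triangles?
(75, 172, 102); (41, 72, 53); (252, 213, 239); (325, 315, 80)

(75,172,102): 75²+102² = 16029 < 29584 = 172² → obtuse
(41,72,53): 41²+53² = 4490 < 5184 = 72² → obtuse
(252,213,239): 213²+239² = 102490 > 63504 = 252² → acute
(325,315,80): 80²+315² = 105625 = 325² → right
1 of the 4 is acute.

1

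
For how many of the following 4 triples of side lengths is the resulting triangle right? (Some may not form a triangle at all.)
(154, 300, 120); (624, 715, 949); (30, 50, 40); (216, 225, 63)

(154,300,120): 120+154 ≤ 300, not a triangle
(624,715,949): 624²+715² = 900601 = 949² → right
(30,50,40): 30²+40² = 2500 = 50² → right
(216,225,63): 63²+216² = 50625 = 225² → right
3 of the 4 are right.

3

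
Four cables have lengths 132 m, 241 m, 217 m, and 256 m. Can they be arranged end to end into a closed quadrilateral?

Yes

A quadrilateral exists iff every side is shorter than the sum of the others — equivalently, the longest side is less than the sum of the rest.
Longest side 256 < 590 (sum of the remaining 3), so yes.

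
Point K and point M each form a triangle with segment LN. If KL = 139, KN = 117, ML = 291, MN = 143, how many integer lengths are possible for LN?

107

From triangle KLN: 22 < LN < 256.
From triangle MLN: 148 < LN < 434.
Intersection: 148 < LN < 256, so integers 149 through 255: 107 values.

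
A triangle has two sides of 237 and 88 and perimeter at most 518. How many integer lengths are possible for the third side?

Triangle inequality: 149 < x < 325. Perimeter ≤ 518 gives x ≤ 518 − 237 − 88 = 193.
So 149 < x ≤ 193; integers 150 through 193: 44 values.

44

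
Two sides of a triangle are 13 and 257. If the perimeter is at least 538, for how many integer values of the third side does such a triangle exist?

2

Triangle inequality: 244 < x < 270. Perimeter ≥ 538 gives x ≥ 538 − 13 − 257 = 268.
So 268 ≤ x < 270; integers 268 through 269: 2 values.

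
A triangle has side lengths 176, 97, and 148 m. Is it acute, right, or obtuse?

acute

Compare the square of the longest side to the sum of squares of the other two: 97² + 148² = 31313 > 30976 = 176².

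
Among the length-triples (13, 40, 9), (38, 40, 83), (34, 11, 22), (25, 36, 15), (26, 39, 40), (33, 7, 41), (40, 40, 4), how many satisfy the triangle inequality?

(9,13,40): 9+13 ≤ 40 → not valid
(38,40,83): 38+40 ≤ 83 → not valid
(11,22,34): 11+22 ≤ 34 → not valid
(15,25,36): 15+25 > 36 → valid
(26,39,40): 26+39 > 40 → valid
(7,33,41): 7+33 ≤ 41 → not valid
(4,40,40): 4+40 > 40 → valid
3 of the 7 triples form a triangle.

3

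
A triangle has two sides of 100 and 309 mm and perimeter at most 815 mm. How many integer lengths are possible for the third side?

Triangle inequality: 209 < x < 409. Perimeter ≤ 815 gives x ≤ 815 − 100 − 309 = 406.
So 209 < x ≤ 406; integers 210 through 406: 197 values.

197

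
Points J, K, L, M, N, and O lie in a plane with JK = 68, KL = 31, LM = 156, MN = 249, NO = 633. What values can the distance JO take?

The maximum is all hops collinear in one direction: 68 + 31 + 156 + 249 + 633 = 1137.
The longest hop is 633; the others sum to 504. Folding the others back against it leaves at least 633 − 504 = 129.

129 ≤ JO ≤ 1137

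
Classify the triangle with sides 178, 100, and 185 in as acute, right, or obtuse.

acute

Compare the square of the longest side to the sum of squares of the other two: 100² + 178² = 41684 > 34225 = 185².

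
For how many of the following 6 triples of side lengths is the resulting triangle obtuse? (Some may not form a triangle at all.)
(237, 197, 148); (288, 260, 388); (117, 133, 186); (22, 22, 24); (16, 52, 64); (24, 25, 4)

3

(237,197,148): 148²+197² = 60713 > 56169 = 237² → acute
(288,260,388): 260²+288² = 150544 = 388² → right
(117,133,186): 117²+133² = 31378 < 34596 = 186² → obtuse
(22,22,24): 22²+22² = 968 > 576 = 24² → acute
(16,52,64): 16²+52² = 2960 < 4096 = 64² → obtuse
(24,25,4): 4²+24² = 592 < 625 = 25² → obtuse
3 of the 6 are obtuse.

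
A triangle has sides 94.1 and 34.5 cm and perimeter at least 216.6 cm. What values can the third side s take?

Triangle inequality alone gives 59.6 < s < 128.6.
The perimeter condition gives s ≥ 216.6 − 94.1 − 34.5 = 88.0.
Intersecting the two: 88.0 ≤ s < 128.6.

88.0 ≤ s < 128.6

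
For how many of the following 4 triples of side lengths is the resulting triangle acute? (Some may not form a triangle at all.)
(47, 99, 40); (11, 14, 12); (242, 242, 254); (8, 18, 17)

(47,99,40): 40+47 ≤ 99, not a triangle
(11,14,12): 11²+12² = 265 > 196 = 14² → acute
(242,242,254): 242²+242² = 117128 > 64516 = 254² → acute
(8,18,17): 8²+17² = 353 > 324 = 18² → acute
3 of the 4 are acute.

3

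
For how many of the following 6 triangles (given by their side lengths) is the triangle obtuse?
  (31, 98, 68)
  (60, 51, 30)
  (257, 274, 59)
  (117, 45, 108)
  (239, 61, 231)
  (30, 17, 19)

(31,98,68): 31²+68² = 5585 < 9604 = 98² → obtuse
(60,51,30): 30²+51² = 3501 < 3600 = 60² → obtuse
(257,274,59): 59²+257² = 69530 < 75076 = 274² → obtuse
(117,45,108): 45²+108² = 13689 = 117² → right
(239,61,231): 61²+231² = 57082 < 57121 = 239² → obtuse
(30,17,19): 17²+19² = 650 < 900 = 30² → obtuse
5 of the 6 are obtuse.

5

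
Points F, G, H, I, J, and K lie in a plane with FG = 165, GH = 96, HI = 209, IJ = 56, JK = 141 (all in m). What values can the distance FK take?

0 ≤ FK ≤ 667 m

The maximum is all hops collinear in one direction: 165 + 96 + 209 + 56 + 141 = 667.
The longest hop is 209; the others sum to 458. Since 209 ≤ 458, the path can fold back on itself completely, so the minimum distance is 0.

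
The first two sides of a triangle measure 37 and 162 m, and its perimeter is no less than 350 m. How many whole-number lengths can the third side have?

48

Triangle inequality: 125 < x < 199. Perimeter ≥ 350 gives x ≥ 350 − 37 − 162 = 151.
So 151 ≤ x < 199; integers 151 through 198: 48 values.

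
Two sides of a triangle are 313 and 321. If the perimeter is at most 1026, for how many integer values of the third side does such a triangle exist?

Triangle inequality: 8 < x < 634. Perimeter ≤ 1026 gives x ≤ 1026 − 313 − 321 = 392.
So 8 < x ≤ 392; integers 9 through 392: 384 values.

384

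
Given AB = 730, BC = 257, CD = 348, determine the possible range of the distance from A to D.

The maximum is all hops collinear in one direction: 730 + 257 + 348 = 1335.
The longest hop is 730; the others sum to 605. Folding the others back against it leaves at least 730 − 605 = 125.

125 ≤ AD ≤ 1335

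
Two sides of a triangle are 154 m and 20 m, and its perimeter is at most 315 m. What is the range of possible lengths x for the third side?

134 < x ≤ 141 m

Triangle inequality alone gives 134 < x < 174.
The perimeter condition gives x ≤ 315 − 154 − 20 = 141.
Intersecting the two: 134 < x ≤ 141.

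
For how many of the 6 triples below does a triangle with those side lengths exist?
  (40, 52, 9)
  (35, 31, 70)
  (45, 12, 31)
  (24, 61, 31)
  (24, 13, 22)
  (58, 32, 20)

1

(9,40,52): 9+40 ≤ 52 → not valid
(31,35,70): 31+35 ≤ 70 → not valid
(12,31,45): 12+31 ≤ 45 → not valid
(24,31,61): 24+31 ≤ 61 → not valid
(13,22,24): 13+22 > 24 → valid
(20,32,58): 20+32 ≤ 58 → not valid
1 of the 6 triples forms a triangle.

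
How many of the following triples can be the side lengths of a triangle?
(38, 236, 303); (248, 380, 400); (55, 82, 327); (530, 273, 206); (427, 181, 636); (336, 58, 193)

1

(38,236,303): 38+236 ≤ 303 → not valid
(248,380,400): 248+380 > 400 → valid
(55,82,327): 55+82 ≤ 327 → not valid
(206,273,530): 206+273 ≤ 530 → not valid
(181,427,636): 181+427 ≤ 636 → not valid
(58,193,336): 58+193 ≤ 336 → not valid
1 of the 6 triples forms a triangle.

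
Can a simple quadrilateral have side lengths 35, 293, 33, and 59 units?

For a quadrilateral, each side must be shorter than the sum of the others.
Here the longest side is 293, but the remaining 3 sides sum to only 127.

No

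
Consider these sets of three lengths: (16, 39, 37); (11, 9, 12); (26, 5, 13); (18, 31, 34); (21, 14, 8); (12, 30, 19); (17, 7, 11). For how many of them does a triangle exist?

6

(16,37,39): 16+37 > 39 → valid
(9,11,12): 9+11 > 12 → valid
(5,13,26): 5+13 ≤ 26 → not valid
(18,31,34): 18+31 > 34 → valid
(8,14,21): 8+14 > 21 → valid
(12,19,30): 12+19 > 30 → valid
(7,11,17): 7+11 > 17 → valid
6 of the 7 triples form a triangle.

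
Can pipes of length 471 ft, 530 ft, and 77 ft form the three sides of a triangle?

The longest side is 530, and the other two sum to 548.
Since 548 > 530, the triangle inequality holds.

Yes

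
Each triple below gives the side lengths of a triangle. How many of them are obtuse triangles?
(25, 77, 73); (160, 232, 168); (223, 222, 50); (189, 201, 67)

1

(25,77,73): 25²+73² = 5954 > 5929 = 77² → acute
(160,232,168): 160²+168² = 53824 = 232² → right
(223,222,50): 50²+222² = 51784 > 49729 = 223² → acute
(189,201,67): 67²+189² = 40210 < 40401 = 201² → obtuse
1 of the 4 is obtuse.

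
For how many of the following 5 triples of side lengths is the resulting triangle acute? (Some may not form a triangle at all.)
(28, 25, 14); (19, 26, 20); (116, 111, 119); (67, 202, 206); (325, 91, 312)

4

(28,25,14): 14²+25² = 821 > 784 = 28² → acute
(19,26,20): 19²+20² = 761 > 676 = 26² → acute
(116,111,119): 111²+116² = 25777 > 14161 = 119² → acute
(67,202,206): 67²+202² = 45293 > 42436 = 206² → acute
(325,91,312): 91²+312² = 105625 = 325² → right
4 of the 5 are acute.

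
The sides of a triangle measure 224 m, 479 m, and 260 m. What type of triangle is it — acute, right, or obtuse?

Compare the square of the longest side to the sum of squares of the other two: 224² + 260² = 117776 < 229441 = 479².

obtuse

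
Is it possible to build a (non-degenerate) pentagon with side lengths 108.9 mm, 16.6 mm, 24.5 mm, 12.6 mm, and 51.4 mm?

No

For a pentagon, each side must be shorter than the sum of the others.
Here the longest side is 108.9, but the remaining 4 sides sum to only 105.1.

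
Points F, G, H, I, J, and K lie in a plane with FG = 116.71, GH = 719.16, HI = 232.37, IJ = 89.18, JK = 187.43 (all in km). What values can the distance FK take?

The maximum is all hops collinear in one direction: 116.71 + 719.16 + 232.37 + 89.18 + 187.43 = 1344.85.
The longest hop is 719.16; the others sum to 625.69. Folding the others back against it leaves at least 719.16 − 625.69 = 93.47.

93.47 ≤ FK ≤ 1344.85 km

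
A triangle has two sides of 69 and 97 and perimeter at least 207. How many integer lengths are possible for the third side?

Triangle inequality: 28 < x < 166. Perimeter ≥ 207 gives x ≥ 207 − 69 − 97 = 41.
So 41 ≤ x < 166; integers 41 through 165: 125 values.

125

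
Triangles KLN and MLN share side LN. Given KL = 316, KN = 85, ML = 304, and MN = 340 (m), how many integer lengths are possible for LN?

169

From triangle KLN: 231 < LN < 401.
From triangle MLN: 36 < LN < 644.
Intersection: 231 < LN < 401, so integers 232 through 400: 169 values.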